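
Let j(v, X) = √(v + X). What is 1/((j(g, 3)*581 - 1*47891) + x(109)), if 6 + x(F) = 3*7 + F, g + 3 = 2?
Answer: -47767/2281011167 - 581*√2/2281011167 ≈ -2.1301e-5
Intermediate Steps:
g = -1 (g = -3 + 2 = -1)
x(F) = 15 + F (x(F) = -6 + (3*7 + F) = -6 + (21 + F) = 15 + F)
j(v, X) = √(X + v)
1/((j(g, 3)*581 - 1*47891) + x(109)) = 1/((√(3 - 1)*581 - 1*47891) + (15 + 109)) = 1/((√2*581 - 47891) + 124) = 1/((581*√2 - 47891) + 124) = 1/((-47891 + 581*√2) + 124) = 1/(-47767 + 581*√2)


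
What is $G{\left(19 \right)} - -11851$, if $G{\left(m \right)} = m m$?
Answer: $12212$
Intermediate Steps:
$G{\left(m \right)} = m^{2}$
$G{\left(19 \right)} - -11851 = 19^{2} - -11851 = 361 + 11851 = 12212$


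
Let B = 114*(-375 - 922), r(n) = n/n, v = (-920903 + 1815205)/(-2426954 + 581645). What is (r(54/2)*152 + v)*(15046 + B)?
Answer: -37133261156792/1845309 ≈ -2.0123e+7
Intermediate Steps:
v = -894302/1845309 (v = 894302/(-1845309) = 894302*(-1/1845309) = -894302/1845309 ≈ -0.48464)
r(n) = 1
B = -147858 (B = 114*(-1297) = -147858)
(r(54/2)*152 + v)*(15046 + B) = (1*152 - 894302/1845309)*(15046 - 147858) = (152 - 894302/1845309)*(-132812) = (279592666/1845309)*(-132812) = -37133261156792/1845309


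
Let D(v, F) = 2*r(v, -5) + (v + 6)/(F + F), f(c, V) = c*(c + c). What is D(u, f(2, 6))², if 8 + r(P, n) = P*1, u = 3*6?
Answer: 1849/4 ≈ 462.25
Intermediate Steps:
f(c, V) = 2*c² (f(c, V) = c*(2*c) = 2*c²)
u = 18
r(P, n) = -8 + P (r(P, n) = -8 + P*1 = -8 + P)
D(v, F) = -16 + 2*v + (6 + v)/(2*F) (D(v, F) = 2*(-8 + v) + (v + 6)/(F + F) = (-16 + 2*v) + (6 + v)/((2*F)) = (-16 + 2*v) + (6 + v)*(1/(2*F)) = (-16 + 2*v) + (6 + v)/(2*F) = -16 + 2*v + (6 + v)/(2*F))
D(u, f(2, 6))² = ((6 + 18 + 4*(2*2²)*(-8 + 18))/(2*((2*2²))))² = ((6 + 18 + 4*(2*4)*10)/(2*((2*4))))² = ((½)*(6 + 18 + 4*8*10)/8)² = ((½)*(⅛)*(6 + 18 + 320))² = ((½)*(⅛)*344)² = (43/2)² = 1849/4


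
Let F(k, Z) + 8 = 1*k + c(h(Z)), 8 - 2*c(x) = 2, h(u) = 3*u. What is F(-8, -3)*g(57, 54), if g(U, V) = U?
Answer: -741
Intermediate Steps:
c(x) = 3 (c(x) = 4 - ½*2 = 4 - 1 = 3)
F(k, Z) = -5 + k (F(k, Z) = -8 + (1*k + 3) = -8 + (k + 3) = -8 + (3 + k) = -5 + k)
F(-8, -3)*g(57, 54) = (-5 - 8)*57 = -13*57 = -741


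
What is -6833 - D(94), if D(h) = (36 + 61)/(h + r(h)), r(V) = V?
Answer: -1284701/188 ≈ -6833.5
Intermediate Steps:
D(h) = 97/(2*h) (D(h) = (36 + 61)/(h + h) = 97/((2*h)) = 97*(1/(2*h)) = 97/(2*h))
-6833 - D(94) = -6833 - 97/(2*94) = -6833 - 1*97/188 = -6833 - 97/188 = -1284701/188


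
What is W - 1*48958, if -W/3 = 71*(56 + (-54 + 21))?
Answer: -53857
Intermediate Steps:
W = -4899 (W = -213*(56 + (-54 + 21)) = -213*(56 - 33) = -213*23 = -3*1633 = -4899)
W - 1*48958 = -4899 - 1*48958 = -4899 - 48958 = -53857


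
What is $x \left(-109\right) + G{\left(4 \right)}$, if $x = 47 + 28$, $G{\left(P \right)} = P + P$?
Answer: $-8167$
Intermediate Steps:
$G{\left(P \right)} = 2 P$
$x = 75$
$x \left(-109\right) + G{\left(4 \right)} = 75 \left(-109\right) + 2 \cdot 4 = -8175 + 8 = -8167$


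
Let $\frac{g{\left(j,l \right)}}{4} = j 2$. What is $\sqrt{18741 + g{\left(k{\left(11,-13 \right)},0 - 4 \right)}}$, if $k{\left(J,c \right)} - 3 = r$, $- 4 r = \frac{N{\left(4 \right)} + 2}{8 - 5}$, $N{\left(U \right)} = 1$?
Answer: $\sqrt{18763} \approx 136.98$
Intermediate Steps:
$r = - \frac{1}{4}$ ($r = - \frac{\left(1 + 2\right) \frac{1}{8 - 5}}{4} = - \frac{3 \cdot \frac{1}{3}}{4} = \left(- \frac{1}{4}\right) 1 = - \frac{1}{4} \approx -0.25$)
$k{\left(J,c \right)} = \frac{11}{4}$ ($k{\left(J,c \right)} = 3 - \frac{1}{4} = \frac{11}{4}$)
$g{\left(j,l \right)} = 8 j$ ($g{\left(j,l \right)} = 4 j 2 = 4 \cdot 2 j = 8 j$)
$\sqrt{18741 + g{\left(k{\left(11,-13 \right)},0 - 4 \right)}} = \sqrt{18741 + 8 \cdot \frac{11}{4}} = \sqrt{18741 + 22} = \sqrt{18763}$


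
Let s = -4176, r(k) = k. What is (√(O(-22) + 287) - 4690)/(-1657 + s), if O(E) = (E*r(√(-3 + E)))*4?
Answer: 4690/5833 - √(287 - 440*I)/5833 ≈ 0.80059 + 0.0018715*I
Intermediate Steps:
O(E) = 4*E*√(-3 + E) (O(E) = (E*√(-3 + E))*4 = 4*E*√(-3 + E))
(√(O(-22) + 287) - 4690)/(-1657 + s) = (√(4*(-22)*√(-3 - 22) + 287) - 4690)/(-1657 - 4176) = (√(4*(-22)*√(-25) + 287) - 4690)/(-5833) = (√(4*(-22)*(5*I) + 287) - 4690)*(-1/5833) = (√(-440*I + 287) - 4690)*(-1/5833) = (√(287 - 440*I) - 4690)*(-1/5833) = (-4690 + √(287 - 440*I))*(-1/5833) = 4690/5833 - √(287 - 440*I)/5833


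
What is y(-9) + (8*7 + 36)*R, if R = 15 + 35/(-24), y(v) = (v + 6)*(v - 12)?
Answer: 7853/6 ≈ 1308.8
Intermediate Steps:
y(v) = (-12 + v)*(6 + v) (y(v) = (6 + v)*(-12 + v) = (-12 + v)*(6 + v))
R = 325/24 (R = 15 + 35*(-1/24) = 15 - 35/24 = 325/24 ≈ 13.542)
y(-9) + (8*7 + 36)*R = (-72 + (-9)² - 6*(-9)) + (8*7 + 36)*(325/24) = (-72 + 81 + 54) + (56 + 36)*(325/24) = 63 + 92*(325/24) = 63 + 7475/6 = 7853/6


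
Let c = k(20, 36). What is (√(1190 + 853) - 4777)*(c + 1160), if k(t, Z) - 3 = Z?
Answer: -5727623 + 3597*√227 ≈ -5.6734e+6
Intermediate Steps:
k(t, Z) = 3 + Z
c = 39 (c = 3 + 36 = 39)
(√(1190 + 853) - 4777)*(c + 1160) = (√(1190 + 853) - 4777)*(39 + 1160) = (√2043 - 4777)*1199 = (3*√227 - 4777)*1199 = (-4777 + 3*√227)*1199 = -5727623 + 3597*√227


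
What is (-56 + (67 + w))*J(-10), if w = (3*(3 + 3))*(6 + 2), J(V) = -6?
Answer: -930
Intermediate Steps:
w = 144 (w = (3*6)*8 = 18*8 = 144)
(-56 + (67 + w))*J(-10) = (-56 + (67 + 144))*(-6) = (-56 + 211)*(-6) = 155*(-6) = -930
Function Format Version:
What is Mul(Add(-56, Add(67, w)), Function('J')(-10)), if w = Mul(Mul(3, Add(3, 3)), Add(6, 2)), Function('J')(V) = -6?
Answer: -930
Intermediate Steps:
w = 144 (w = Mul(Mul(3, 6), 8) = Mul(18, 8) = 144)
Mul(Add(-56, Add(67, w)), Function('J')(-10)) = Mul(Add(-56, Add(67, 144)), -6) = Mul(Add(-56, 211), -6) = Mul(155, -6) = -930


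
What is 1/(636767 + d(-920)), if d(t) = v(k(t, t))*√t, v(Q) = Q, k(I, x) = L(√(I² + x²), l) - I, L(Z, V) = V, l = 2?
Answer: 636767/406254289569 - 1844*I*√230/406254289569 ≈ 1.5674e-6 - 6.8838e-8*I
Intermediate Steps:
k(I, x) = 2 - I
d(t) = √t*(2 - t) (d(t) = (2 - t)*√t = √t*(2 - t))
1/(636767 + d(-920)) = 1/(636767 + √(-920)*(2 - 1*(-920))) = 1/(636767 + (2*I*√230)*(2 + 920)) = 1/(636767 + (2*I*√230)*922) = 1/(636767 + 1844*I*√230)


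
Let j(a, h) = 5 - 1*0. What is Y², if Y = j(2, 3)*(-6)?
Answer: 900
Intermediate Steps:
j(a, h) = 5 (j(a, h) = 5 + 0 = 5)
Y = -30 (Y = 5*(-6) = -30)
Y² = (-30)² = 900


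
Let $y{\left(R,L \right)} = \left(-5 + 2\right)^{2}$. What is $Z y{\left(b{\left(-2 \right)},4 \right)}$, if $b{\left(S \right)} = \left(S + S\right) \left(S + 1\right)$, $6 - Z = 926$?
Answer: $-8280$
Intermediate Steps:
$Z = -920$ ($Z = 6 - 926 = -920$)
$b{\left(S \right)} = 2 S \left(1 + S\right)$
$y{\left(R,L \right)} = 9$ ($y{\left(R,L \right)} = \left(-3\right)^{2} = 9$)
$Z y{\left(b{\left(-2 \right)},4 \right)} = \left(-920\right) 9 = -8280$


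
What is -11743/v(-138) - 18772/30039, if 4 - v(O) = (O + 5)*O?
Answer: 435883/29011350 ≈ 0.015025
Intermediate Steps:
v(O) = 4 - O*(5 + O) (v(O) = 4 - (O + 5)*O = 4 - (5 + O)*O = 4 - O*(5 + O))
-11743/v(-138) - 18772/30039 = -11743/(4 - 1*(-138)**2 - 5*(-138)) - 18772/30039 = -11743/(4 - 1*19044 + 690) - 18772*1/30039 = -11743/(4 - 19044 + 690) - 988/1581 = -11743/(-18350) - 988/1581 = -11743*(-1/18350) - 988/1581 = 11743/18350 - 988/1581 = 435883/29011350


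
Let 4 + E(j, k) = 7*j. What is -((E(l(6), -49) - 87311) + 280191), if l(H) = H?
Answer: -192918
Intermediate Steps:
E(j, k) = -4 + 7*j
-((E(l(6), -49) - 87311) + 280191) = -(((-4 + 7*6) - 87311) + 280191) = -(((-4 + 42) - 87311) + 280191) = -((38 - 87311) + 280191) = -(-87273 + 280191) = -1*192918 = -192918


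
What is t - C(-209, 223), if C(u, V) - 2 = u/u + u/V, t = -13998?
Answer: -3122014/223 ≈ -14000.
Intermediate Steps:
C(u, V) = 3 + u/V (C(u, V) = 2 + (u/u + u/V) = 2 + (1 + u/V) = 3 + u/V)
t - C(-209, 223) = -13998 - (3 - 209/223) = -13998 - 1*460/223 = -13998 - 460/223 = -3122014/223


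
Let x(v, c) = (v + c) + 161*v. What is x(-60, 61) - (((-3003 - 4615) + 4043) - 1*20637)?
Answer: 14553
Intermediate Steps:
x(v, c) = c + 162*v (x(v, c) = (c + v) + 161*v = c + 162*v)
x(-60, 61) - (((-3003 - 4615) + 4043) - 1*20637) = (61 + 162*(-60)) - (((-3003 - 4615) + 4043) - 1*20637) = (61 - 9720) - ((-7618 + 4043) - 20637) = -9659 - (-3575 - 20637) = -9659 - 1*(-24212) = -9659 + 24212 = 14553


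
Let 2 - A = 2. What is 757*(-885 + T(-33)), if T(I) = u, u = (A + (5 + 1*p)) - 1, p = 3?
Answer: -664646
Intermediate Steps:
A = 0 (A = 2 - 1*2 = 2 - 2 = 0)
u = 7 (u = (0 + (5 + 1*3)) - 1 = (0 + (5 + 3)) - 1 = (0 + 8) - 1 = 8 - 1 = 7)
T(I) = 7
757*(-885 + T(-33)) = 757*(-885 + 7) = 757*(-878) = -664646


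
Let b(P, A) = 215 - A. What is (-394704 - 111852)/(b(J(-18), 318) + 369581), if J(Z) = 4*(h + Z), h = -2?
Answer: -253278/184739 ≈ -1.3710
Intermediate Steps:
J(Z) = -8 + 4*Z (J(Z) = 4*(-2 + Z) = -8 + 4*Z)
(-394704 - 111852)/(b(J(-18), 318) + 369581) = (-394704 - 111852)/((215 - 1*318) + 369581) = -506556/((215 - 318) + 369581) = -506556/(-103 + 369581) = -506556/369478 = -506556*1/369478 = -253278/184739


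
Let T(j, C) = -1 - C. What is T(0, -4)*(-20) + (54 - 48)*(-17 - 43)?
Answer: -420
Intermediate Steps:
T(0, -4)*(-20) + (54 - 48)*(-17 - 43) = (-1 - 1*(-4))*(-20) + (54 - 48)*(-17 - 43) = (-1 + 4)*(-20) + 6*(-60) = 3*(-20) - 360 = -60 - 360 = -420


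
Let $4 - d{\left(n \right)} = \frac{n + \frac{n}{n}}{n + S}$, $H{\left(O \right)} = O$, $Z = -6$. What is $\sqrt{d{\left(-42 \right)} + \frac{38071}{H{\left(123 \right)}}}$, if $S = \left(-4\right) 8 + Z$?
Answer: $\frac{\sqrt{1894198155}}{2460} \approx 17.692$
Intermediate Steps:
$S = -38$ ($S = \left(-4\right) 8 - 6 = -32 - 6 = -38$)
$d{\left(n \right)} = 4 - \frac{1 + n}{-38 + n}$ ($d{\left(n \right)} = 4 - \frac{n + \frac{n}{n}}{n - 38} = 4 - \frac{n + 1}{-38 + n} = 4 - \frac{1 + n}{-38 + n}$)
$\sqrt{d{\left(-42 \right)} + \frac{38071}{H{\left(123 \right)}}} = \sqrt{\frac{3 \left(-51 - 42\right)}{-38 - 42} + \frac{38071}{123}} = \sqrt{3 \frac{1}{-80} \left(-93\right) + 38071 \cdot \frac{1}{123}} = \sqrt{3 \left(- \frac{1}{80}\right) \left(-93\right) + \frac{38071}{123}} = \sqrt{\frac{279}{80} + \frac{38071}{123}} = \sqrt{\frac{3079997}{9840}} = \frac{\sqrt{1894198155}}{2460}$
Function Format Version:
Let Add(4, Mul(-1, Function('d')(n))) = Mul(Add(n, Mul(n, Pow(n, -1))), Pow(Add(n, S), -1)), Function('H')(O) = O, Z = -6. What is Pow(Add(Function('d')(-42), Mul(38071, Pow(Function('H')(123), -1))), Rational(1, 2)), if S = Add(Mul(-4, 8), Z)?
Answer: Mul(Rational(1, 2460), Pow(1894198155, Rational(1, 2))) ≈ 17.692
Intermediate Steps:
S = -38 (S = Add(Mul(-4, 8), -6) = Add(-32, -6) = -38)
Function('d')(n) = Add(4, Mul(-1, Pow(Add(-38, n), -1), Add(1, n))) (Function('d')(n) = Add(4, Mul(-1, Mul(Add(n, Mul(n, Pow(n, -1))), Pow(Add(n, -38), -1)))) = Add(4, Mul(-1, Mul(Add(n, 1), Pow(Add(-38, n), -1)))) = Add(4, Mul(-1, Mul(Add(1, n), Pow(Add(-38, n), -1)))) = Add(4, Mul(-1, Mul(Pow(Add(-38, n), -1), Add(1, n)))) = Add(4, Mul(-1, Pow(Add(-38, n), -1), Add(1, n))))
Pow(Add(Function('d')(-42), Mul(38071, Pow(Function('H')(123), -1))), Rational(1, 2)) = Pow(Add(Mul(3, Pow(Add(-38, -42), -1), Add(-51, -42)), Mul(38071, Pow(123, -1))), Rational(1, 2)) = Pow(Add(Mul(3, Pow(-80, -1), -93), Mul(38071, Rational(1, 123))), Rational(1, 2)) = Pow(Add(Mul(3, Rational(-1, 80), -93), Rational(38071, 123)), Rational(1, 2)) = Pow(Add(Rational(279, 80), Rational(38071, 123)), Rational(1, 2)) = Pow(Rational(3079997, 9840), Rational(1, 2)) = Mul(Rational(1, 2460), Pow(1894198155, Rational(1, 2)))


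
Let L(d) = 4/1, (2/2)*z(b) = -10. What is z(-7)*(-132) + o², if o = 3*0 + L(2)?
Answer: 1336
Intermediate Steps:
z(b) = -10
L(d) = 4 (L(d) = 4*1 = 4)
o = 4 (o = 3*0 + 4 = 0 + 4 = 4)
z(-7)*(-132) + o² = -10*(-132) + 4² = 1320 + 16 = 1336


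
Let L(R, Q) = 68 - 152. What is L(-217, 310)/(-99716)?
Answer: 21/24929 ≈ 0.00084239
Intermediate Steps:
L(R, Q) = -84
L(-217, 310)/(-99716) = -84/(-99716) = -84*(-1/99716) = 21/24929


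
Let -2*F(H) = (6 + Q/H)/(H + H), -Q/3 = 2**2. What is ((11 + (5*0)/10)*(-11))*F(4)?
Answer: 363/16 ≈ 22.688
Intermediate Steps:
Q = -12 (Q = -3*2**2 = -3*4 = -12)
F(H) = -(6 - 12/H)/(4*H) (F(H) = -(6 - 12/H)/(2*(H + H)) = -(6 - 12/H)/(2*(2*H)) = -(6 - 12/H)*1/(2*H)/2 = -(6 - 12/H)/(4*H))
((11 + (5*0)/10)*(-11))*F(4) = ((11 + (5*0)/10)*(-11))*((3/2)*(2 - 1*4)/4**2) = ((11 + 0*(1/10))*(-11))*((3/2)*(1/16)*(2 - 4)) = ((11 + 0)*(-11))*((3/2)*(1/16)*(-2)) = (11*(-11))*(-3/16) = -121*(-3/16) = 363/16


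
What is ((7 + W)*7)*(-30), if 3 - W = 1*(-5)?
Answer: -3150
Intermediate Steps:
W = 8 (W = 3 - (-5) = 3 - 1*(-5) = 3 + 5 = 8)
((7 + W)*7)*(-30) = ((7 + 8)*7)*(-30) = (15*7)*(-30) = 105*(-30) = -3150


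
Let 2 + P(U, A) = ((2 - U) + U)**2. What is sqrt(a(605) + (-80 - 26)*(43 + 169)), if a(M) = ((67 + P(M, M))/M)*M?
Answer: I*sqrt(22403) ≈ 149.68*I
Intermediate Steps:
P(U, A) = 2 (P(U, A) = -2 + ((2 - U) + U)**2 = -2 + 2**2 = -2 + 4 = 2)
a(M) = 69 (a(M) = ((67 + 2)/M)*M = (69/M)*M = 69)
sqrt(a(605) + (-80 - 26)*(43 + 169)) = sqrt(69 + (-80 - 26)*(43 + 169)) = sqrt(69 - 106*212) = sqrt(69 - 22472) = sqrt(-22403) = I*sqrt(22403)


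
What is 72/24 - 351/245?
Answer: 384/245 ≈ 1.5673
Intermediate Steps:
72/24 - 351/245 = 72*(1/24) - 351*1/245 = 3 - 351/245 = 384/245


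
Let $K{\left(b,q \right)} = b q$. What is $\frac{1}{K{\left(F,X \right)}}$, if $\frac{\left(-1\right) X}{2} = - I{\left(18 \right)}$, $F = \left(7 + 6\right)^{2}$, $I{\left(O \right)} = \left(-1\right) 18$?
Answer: $- \frac{1}{6084} \approx -0.00016437$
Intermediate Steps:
$I{\left(O \right)} = -18$
$F = 169$ ($F = 13^{2} = 169$)
$X = -36$ ($X = - 2 \left(\left(-1\right) \left(-18\right)\right) = \left(-2\right) 18 = -36$)
$\frac{1}{K{\left(F,X \right)}} = \frac{1}{169 \left(-36\right)} = \frac{1}{-6084} = - \frac{1}{6084}$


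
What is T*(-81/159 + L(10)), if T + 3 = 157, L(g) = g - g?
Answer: -4158/53 ≈ -78.453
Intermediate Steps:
L(g) = 0
T = 154 (T = -3 + 157 = 154)
T*(-81/159 + L(10)) = 154*(-81/159 + 0) = 154*(-81*1/159 + 0) = 154*(-27/53 + 0) = 154*(-27/53) = -4158/53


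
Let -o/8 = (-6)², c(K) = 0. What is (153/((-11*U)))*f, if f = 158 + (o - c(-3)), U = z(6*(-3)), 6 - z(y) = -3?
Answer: 2210/11 ≈ 200.91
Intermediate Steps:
z(y) = 9 (z(y) = 6 - 1*(-3) = 6 + 3 = 9)
U = 9
o = -288 (o = -8*(-6)² = -8*36 = -288)
f = -130 (f = 158 + (-288 - 1*0) = 158 + (-288 + 0) = 158 - 288 = -130)
(153/((-11*U)))*f = (153/((-11*9)))*(-130) = (153/(-99))*(-130) = (153*(-1/99))*(-130) = -17/11*(-130) = 2210/11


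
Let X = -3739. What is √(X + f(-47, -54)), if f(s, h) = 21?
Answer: 13*I*√22 ≈ 60.975*I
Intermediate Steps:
√(X + f(-47, -54)) = √(-3739 + 21) = √(-3718) = 13*I*√22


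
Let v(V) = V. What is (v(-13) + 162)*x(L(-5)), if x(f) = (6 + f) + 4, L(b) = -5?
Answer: 745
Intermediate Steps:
x(f) = 10 + f
(v(-13) + 162)*x(L(-5)) = (-13 + 162)*(10 - 5) = 149*5 = 745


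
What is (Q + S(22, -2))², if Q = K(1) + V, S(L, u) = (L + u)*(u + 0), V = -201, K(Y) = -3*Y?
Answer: 59536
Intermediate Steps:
S(L, u) = u*(L + u) (S(L, u) = (L + u)*u = u*(L + u))
Q = -204 (Q = -3*1 - 201 = -3 - 201 = -204)
(Q + S(22, -2))² = (-204 - 2*(22 - 2))² = (-204 - 2*20)² = (-204 - 40)² = (-244)² = 59536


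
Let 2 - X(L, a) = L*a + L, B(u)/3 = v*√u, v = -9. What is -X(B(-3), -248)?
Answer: -2 + 6669*I*√3 ≈ -2.0 + 11551.0*I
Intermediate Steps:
B(u) = -27*√u (B(u) = 3*(-9*√u) = -27*√u)
X(L, a) = 2 - L - L*a (X(L, a) = 2 - (L*a + L) = 2 - (L + L*a) = 2 + (-L - L*a) = 2 - L - L*a)
-X(B(-3), -248) = -(2 - (-27)*√(-3) - 1*(-27*I*√3)*(-248)) = -(2 - (-27)*I*√3 - 1*(-27*I*√3)*(-248)) = -(2 + 27*I*√3 - 6696*I*√3) = -(2 - 6669*I*√3) = -2 + 6669*I*√3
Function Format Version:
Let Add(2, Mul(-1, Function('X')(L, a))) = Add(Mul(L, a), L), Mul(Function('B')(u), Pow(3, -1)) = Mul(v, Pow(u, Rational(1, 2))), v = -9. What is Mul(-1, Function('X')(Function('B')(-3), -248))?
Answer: Add(-2, Mul(6669, I, Pow(3, Rational(1, 2)))) ≈ Add(-2.0000, Mul(11551., I))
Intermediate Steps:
Function('B')(u) = Mul(-27, Pow(u, Rational(1, 2))) (Function('B')(u) = Mul(3, Mul(-9, Pow(u, Rational(1, 2)))) = Mul(-27, Pow(u, Rational(1, 2))))
Function('X')(L, a) = Add(2, Mul(-1, L), Mul(-1, L, a)) (Function('X')(L, a) = Add(2, Mul(-1, Add(Mul(L, a), L))) = Add(2, Mul(-1, Add(L, Mul(L, a)))) = Add(2, Add(Mul(-1, L), Mul(-1, L, a))) = Add(2, Mul(-1, L), Mul(-1, L, a)))
Mul(-1, Function('X')(Function('B')(-3), -248)) = Mul(-1, Add(2, Mul(-1, Mul(-27, Pow(-3, Rational(1, 2)))), Mul(-1, Mul(-27, Pow(-3, Rational(1, 2))), -248))) = Mul(-1, Add(2, Mul(-1, Mul(-27, Mul(I, Pow(3, Rational(1, 2))))), Mul(-1, Mul(-27, Mul(I, Pow(3, Rational(1, 2)))), -248))) = Mul(-1, Add(2, Mul(-1, Mul(-27, I, Pow(3, Rational(1, 2)))), Mul(-1, Mul(-27, I, Pow(3, Rational(1, 2))), -248))) = Mul(-1, Add(2, Mul(27, I, Pow(3, Rational(1, 2))), Mul(-6696, I, Pow(3, Rational(1, 2))))) = Mul(-1, Add(2, Mul(-6669, I, Pow(3, Rational(1, 2))))) = Add(-2, Mul(6669, I, Pow(3, Rational(1, 2))))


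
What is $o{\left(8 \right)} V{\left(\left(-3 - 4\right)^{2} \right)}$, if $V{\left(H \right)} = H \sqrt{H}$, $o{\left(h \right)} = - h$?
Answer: $-2744$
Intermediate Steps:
$V{\left(H \right)} = H^{\frac{3}{2}}$
$o{\left(8 \right)} V{\left(\left(-3 - 4\right)^{2} \right)} = \left(-1\right) 8 \left(\left(-3 - 4\right)^{2}\right)^{\frac{3}{2}} = - 8 \left(\left(-7\right)^{2}\right)^{\frac{3}{2}} = - 8 \cdot 49^{\frac{3}{2}} = \left(-8\right) 343 = -2744$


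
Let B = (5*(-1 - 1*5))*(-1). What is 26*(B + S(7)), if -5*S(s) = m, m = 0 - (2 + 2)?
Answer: 4004/5 ≈ 800.80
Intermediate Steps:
B = 30 (B = (5*(-1 - 5))*(-1) = (5*(-6))*(-1) = -30*(-1) = 30)
m = -4 (m = 0 - 1*4 = 0 - 4 = -4)
S(s) = 4/5 (S(s) = -1/5*(-4) = 4/5)
26*(B + S(7)) = 26*(30 + 4/5) = 26*(154/5) = 4004/5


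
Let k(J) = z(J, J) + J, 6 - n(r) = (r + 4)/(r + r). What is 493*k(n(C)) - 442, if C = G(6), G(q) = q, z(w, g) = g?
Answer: 13957/3 ≈ 4652.3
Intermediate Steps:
C = 6
n(r) = 6 - (4 + r)/(2*r) (n(r) = 6 - (r + 4)/(r + r) = 6 - (4 + r)/(2*r))
k(J) = 2*J (k(J) = J + J = 2*J)
493*k(n(C)) - 442 = 493*(2*(11/2 - 2/6)) - 442 = 493*(2*(11/2 - 2*⅙)) - 442 = 493*(2*(11/2 - ⅓)) - 442 = 493*(2*(31/6)) - 442 = 493*(31/3) - 442 = 15283/3 - 442 = 13957/3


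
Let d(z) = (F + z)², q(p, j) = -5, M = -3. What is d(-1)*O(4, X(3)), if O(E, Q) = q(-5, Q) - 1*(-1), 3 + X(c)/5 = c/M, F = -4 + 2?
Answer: -36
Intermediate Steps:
F = -2
X(c) = -15 - 5*c/3 (X(c) = -15 + 5*(c/(-3)) = -15 + 5*(c*(-⅓)) = -15 + 5*(-c/3) = -15 - 5*c/3)
O(E, Q) = -4 (O(E, Q) = -5 - 1*(-1) = -5 + 1 = -4)
d(z) = (-2 + z)²
d(-1)*O(4, X(3)) = (-2 - 1)²*(-4) = (-3)²*(-4) = 9*(-4) = -36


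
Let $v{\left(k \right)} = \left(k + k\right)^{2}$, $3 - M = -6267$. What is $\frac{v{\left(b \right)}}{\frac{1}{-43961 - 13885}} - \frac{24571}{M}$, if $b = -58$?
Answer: $- \frac{4880416140091}{6270} \approx -7.7838 \cdot 10^{8}$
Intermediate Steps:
$M = 6270$ ($M = 3 - -6267 = 3 + 6267 = 6270$)
$v{\left(k \right)} = 4 k^{2}$ ($v{\left(k \right)} = \left(2 k\right)^{2} = 4 k^{2}$)
$\frac{v{\left(b \right)}}{\frac{1}{-43961 - 13885}} - \frac{24571}{M} = \frac{4 \left(-58\right)^{2}}{\frac{1}{-43961 - 13885}} - \frac{24571}{6270} = \frac{4 \cdot 3364}{\frac{1}{-57846}} - \frac{24571}{6270} = \frac{13456}{- \frac{1}{57846}} - \frac{24571}{6270} = 13456 \left(-57846\right) - \frac{24571}{6270} = -778375776 - \frac{24571}{6270} = - \frac{4880416140091}{6270}$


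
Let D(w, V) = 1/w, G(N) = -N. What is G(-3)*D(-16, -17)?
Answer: -3/16 ≈ -0.18750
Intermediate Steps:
G(-3)*D(-16, -17) = -1*(-3)/(-16) = 3*(-1/16) = -3/16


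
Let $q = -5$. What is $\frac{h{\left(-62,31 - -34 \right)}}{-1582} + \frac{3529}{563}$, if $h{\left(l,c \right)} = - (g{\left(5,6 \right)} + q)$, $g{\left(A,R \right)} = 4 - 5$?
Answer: $\frac{2789750}{445333} \approx 6.2644$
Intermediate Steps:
$g{\left(A,R \right)} = -1$ ($g{\left(A,R \right)} = 4 - 5 = -1$)
$h{\left(l,c \right)} = 6$ ($h{\left(l,c \right)} = - (-1 - 5) = \left(-1\right) \left(-6\right) = 6$)
$\frac{h{\left(-62,31 - -34 \right)}}{-1582} + \frac{3529}{563} = \frac{6}{-1582} + \frac{3529}{563} = 6 \left(- \frac{1}{1582}\right) + 3529 \cdot \frac{1}{563} = - \frac{3}{791} + \frac{3529}{563} = \frac{2789750}{445333}$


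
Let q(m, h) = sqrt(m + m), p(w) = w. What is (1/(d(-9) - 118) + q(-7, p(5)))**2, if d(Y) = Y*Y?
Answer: (1 - 37*I*sqrt(14))**2/1369 ≈ -13.999 - 0.20225*I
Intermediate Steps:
d(Y) = Y**2
q(m, h) = sqrt(2)*sqrt(m) (q(m, h) = sqrt(2*m) = sqrt(2)*sqrt(m))
(1/(d(-9) - 118) + q(-7, p(5)))**2 = (1/((-9)**2 - 118) + sqrt(2)*sqrt(-7))**2 = (1/(81 - 118) + sqrt(2)*(I*sqrt(7)))**2 = (1/(-37) + I*sqrt(14))**2 = (-1/37 + I*sqrt(14))**2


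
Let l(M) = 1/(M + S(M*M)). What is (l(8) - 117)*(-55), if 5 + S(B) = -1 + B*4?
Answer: 1660175/258 ≈ 6434.8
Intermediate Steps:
S(B) = -6 + 4*B (S(B) = -5 + (-1 + B*4) = -5 + (-1 + 4*B) = -6 + 4*B)
l(M) = 1/(-6 + M + 4*M²) (l(M) = 1/(M + (-6 + 4*(M*M))) = 1/(M + (-6 + 4*M²)) = 1/(-6 + M + 4*M²))
(l(8) - 117)*(-55) = (1/(-6 + 8 + 4*8²) - 117)*(-55) = (1/(-6 + 8 + 4*64) - 117)*(-55) = (1/(-6 + 8 + 256) - 117)*(-55) = (1/258 - 117)*(-55) = -30185/258*(-55) = 1660175/258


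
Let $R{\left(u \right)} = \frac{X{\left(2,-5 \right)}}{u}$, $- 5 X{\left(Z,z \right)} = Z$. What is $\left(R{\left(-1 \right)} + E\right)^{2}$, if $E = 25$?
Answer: $\frac{16129}{25} \approx 645.16$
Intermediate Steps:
$X{\left(Z,z \right)} = - \frac{Z}{5}$
$R{\left(u \right)} = - \frac{2}{5 u}$ ($R{\left(u \right)} = \frac{\left(- \frac{1}{5}\right) 2}{u} = - \frac{2}{5 u}$)
$\left(R{\left(-1 \right)} + E\right)^{2} = \left(- \frac{2}{5 \left(-1\right)} + 25\right)^{2} = \left(\left(- \frac{2}{5}\right) \left(-1\right) + 25\right)^{2} = \left(\frac{2}{5} + 25\right)^{2} = \left(\frac{127}{5}\right)^{2} = \frac{16129}{25}$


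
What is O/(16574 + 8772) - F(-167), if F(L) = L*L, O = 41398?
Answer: -353416598/12673 ≈ -27887.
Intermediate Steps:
F(L) = L²
O/(16574 + 8772) - F(-167) = 41398/(16574 + 8772) - 1*(-167)² = 41398/25346 - 1*27889 = 41398*(1/25346) - 27889 = 20699/12673 - 27889 = -353416598/12673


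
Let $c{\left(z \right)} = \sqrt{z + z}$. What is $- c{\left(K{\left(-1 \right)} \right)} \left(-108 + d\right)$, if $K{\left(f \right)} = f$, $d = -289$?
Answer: $397 i \sqrt{2} \approx 561.44 i$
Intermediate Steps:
$c{\left(z \right)} = \sqrt{2} \sqrt{z}$ ($c{\left(z \right)} = \sqrt{2 z} = \sqrt{2} \sqrt{z}$)
$- c{\left(K{\left(-1 \right)} \right)} \left(-108 + d\right) = - \sqrt{2} \sqrt{-1} \left(-108 - 289\right) = - \sqrt{2} i \left(-397\right) = - i \sqrt{2} \left(-397\right) = 397 i \sqrt{2}$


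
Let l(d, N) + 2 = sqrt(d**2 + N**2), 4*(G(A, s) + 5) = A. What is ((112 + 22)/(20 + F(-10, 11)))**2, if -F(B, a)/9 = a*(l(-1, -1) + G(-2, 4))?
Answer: 71824/(1525 - 198*sqrt(2))**2 ≈ 0.046338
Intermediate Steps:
G(A, s) = -5 + A/4
l(d, N) = -2 + sqrt(N**2 + d**2) (l(d, N) = -2 + sqrt(d**2 + N**2) = -2 + sqrt(N**2 + d**2))
F(B, a) = -9*a*(-15/2 + sqrt(2)) (F(B, a) = -9*a*((-2 + sqrt((-1)**2 + (-1)**2)) + (-5 + (1/4)*(-2))) = -9*a*((-2 + sqrt(1 + 1)) + (-5 - 1/2)) = -9*a*((-2 + sqrt(2)) - 11/2) = -9*a*(-15/2 + sqrt(2)))
((112 + 22)/(20 + F(-10, 11)))**2 = ((112 + 22)/(20 + (9/2)*11*(15 - 2*sqrt(2))))**2 = (134/(20 + (1485/2 - 99*sqrt(2))))**2 = (134/(1525/2 - 99*sqrt(2)))**2 = 17956/(1525/2 - 99*sqrt(2))**2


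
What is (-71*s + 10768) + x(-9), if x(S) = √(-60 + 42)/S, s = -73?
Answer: 15951 - I*√2/3 ≈ 15951.0 - 0.4714*I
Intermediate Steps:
x(S) = 3*I*√2/S (x(S) = √(-18)/S = (3*I*√2)/S = 3*I*√2/S)
(-71*s + 10768) + x(-9) = (-71*(-73) + 10768) + 3*I*√2/(-9) = (5183 + 10768) + 3*I*√2*(-⅑) = 15951 - I*√2/3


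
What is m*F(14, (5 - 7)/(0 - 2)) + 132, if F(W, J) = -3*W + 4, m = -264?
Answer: 10164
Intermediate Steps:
F(W, J) = 4 - 3*W
m*F(14, (5 - 7)/(0 - 2)) + 132 = -264*(4 - 3*14) + 132 = -264*(4 - 42) + 132 = -264*(-38) + 132 = 10032 + 132 = 10164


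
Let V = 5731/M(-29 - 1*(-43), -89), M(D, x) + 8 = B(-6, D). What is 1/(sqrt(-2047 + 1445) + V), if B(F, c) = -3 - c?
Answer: -143275/33220611 - 625*I*sqrt(602)/33220611 ≈ -0.0043128 - 0.00046161*I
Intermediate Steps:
M(D, x) = -11 - D (M(D, x) = -8 + (-3 - D) = -11 - D)
V = -5731/25 (V = 5731/(-11 - (-29 - 1*(-43))) = 5731/(-11 - (-29 + 43)) = 5731/(-11 - 1*14) = 5731/(-11 - 14) = 5731/(-25) = 5731*(-1/25) = -5731/25 ≈ -229.24)
1/(sqrt(-2047 + 1445) + V) = 1/(sqrt(-2047 + 1445) - 5731/25) = 1/(sqrt(-602) - 5731/25) = 1/(I*sqrt(602) - 5731/25) = 1/(-5731/25 + I*sqrt(602))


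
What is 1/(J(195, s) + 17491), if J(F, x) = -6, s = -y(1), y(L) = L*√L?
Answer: 1/17485 ≈ 5.7192e-5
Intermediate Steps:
y(L) = L^(3/2)
s = -1 (s = -1^(3/2) = -1*1 = -1)
1/(J(195, s) + 17491) = 1/(-6 + 17491) = 1/17485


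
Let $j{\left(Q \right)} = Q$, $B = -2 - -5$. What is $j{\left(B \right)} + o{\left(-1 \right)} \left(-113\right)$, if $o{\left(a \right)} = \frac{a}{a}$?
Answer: $-110$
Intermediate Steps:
$o{\left(a \right)} = 1$
$B = 3$ ($B = -2 + 5 = 3$)
$j{\left(B \right)} + o{\left(-1 \right)} \left(-113\right) = 3 + 1 \left(-113\right) = 3 - 113 = -110$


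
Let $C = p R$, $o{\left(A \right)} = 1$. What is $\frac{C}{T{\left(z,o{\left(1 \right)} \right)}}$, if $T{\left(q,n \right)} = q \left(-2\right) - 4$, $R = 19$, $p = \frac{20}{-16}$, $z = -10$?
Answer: $- \frac{95}{64} \approx -1.4844$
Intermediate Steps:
$p = - \frac{5}{4}$ ($p = 20 \left(- \frac{1}{16}\right) = - \frac{5}{4} \approx -1.25$)
$C = - \frac{95}{4}$ ($C = \left(- \frac{5}{4}\right) 19 = - \frac{95}{4} \approx -23.75$)
$T{\left(q,n \right)} = -4 - 2 q$ ($T{\left(q,n \right)} = - 2 q - 4 = -4 - 2 q$)
$\frac{C}{T{\left(z,o{\left(1 \right)} \right)}} = - \frac{95}{4 \left(-4 - -20\right)} = - \frac{95}{4 \left(-4 + 20\right)} = - \frac{95}{4 \cdot 16} = \left(- \frac{95}{4}\right) \frac{1}{16} = - \frac{95}{64}$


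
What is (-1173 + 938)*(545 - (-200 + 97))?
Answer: -152280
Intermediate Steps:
(-1173 + 938)*(545 - (-200 + 97)) = -235*(545 - 1*(-103)) = -235*(545 + 103) = -235*648 = -152280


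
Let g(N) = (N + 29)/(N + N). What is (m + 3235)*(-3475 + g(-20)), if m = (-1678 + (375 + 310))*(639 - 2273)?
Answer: -226000415173/40 ≈ -5.6500e+9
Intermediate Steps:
m = 1622562 (m = (-1678 + 685)*(-1634) = -993*(-1634) = 1622562)
g(N) = (29 + N)/(2*N) (g(N) = (29 + N)/((2*N)) = (29 + N)*(1/(2*N)) = (29 + N)/(2*N))
(m + 3235)*(-3475 + g(-20)) = (1622562 + 3235)*(-3475 + (½)*(29 - 20)/(-20)) = 1625797*(-3475 + (½)*(-1/20)*9) = 1625797*(-3475 - 9/40) = 1625797*(-139009/40) = -226000415173/40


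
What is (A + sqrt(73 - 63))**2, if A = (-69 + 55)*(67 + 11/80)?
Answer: 1413550409/1600 - 37597*sqrt(10)/20 ≈ 8.7752e+5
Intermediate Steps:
A = -37597/40 (A = -14*(67 + 11*(1/80)) = -14*(67 + 11/80) = -14*5371/80 = -37597/40 ≈ -939.92)
(A + sqrt(73 - 63))**2 = (-37597/40 + sqrt(73 - 63))**2 = (-37597/40 + sqrt(10))**2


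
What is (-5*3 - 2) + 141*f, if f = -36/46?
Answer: -2929/23 ≈ -127.35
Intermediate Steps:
f = -18/23 (f = -36*1/46 = -18/23 ≈ -0.78261)
(-5*3 - 2) + 141*f = (-5*3 - 2) + 141*(-18/23) = (-15 - 2) - 2538/23 = -17 - 2538/23 = -2929/23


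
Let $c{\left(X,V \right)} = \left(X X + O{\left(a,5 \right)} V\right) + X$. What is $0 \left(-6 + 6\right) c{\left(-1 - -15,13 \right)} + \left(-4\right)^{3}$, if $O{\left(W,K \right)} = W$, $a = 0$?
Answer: $-64$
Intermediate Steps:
$c{\left(X,V \right)} = X + X^{2}$ ($c{\left(X,V \right)} = \left(X X + 0 V\right) + X = \left(X^{2} + 0\right) + X = X^{2} + X = X + X^{2}$)
$0 \left(-6 + 6\right) c{\left(-1 - -15,13 \right)} + \left(-4\right)^{3} = 0 \left(-6 + 6\right) \left(-1 - -15\right) \left(1 - -14\right) + \left(-4\right)^{3} = 0 \cdot 0 \left(-1 + 15\right) \left(1 + \left(-1 + 15\right)\right) - 64 = 0 \cdot 14 \left(1 + 14\right) - 64 = 0 \cdot 14 \cdot 15 - 64 = 0 \cdot 210 - 64 = 0 - 64 = -64$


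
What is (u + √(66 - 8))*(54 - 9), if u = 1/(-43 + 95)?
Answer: 45/52 + 45*√58 ≈ 343.58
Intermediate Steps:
u = 1/52 ≈ 0.019231
(u + √(66 - 8))*(54 - 9) = (1/52 + √(66 - 8))*(54 - 9) = (1/52 + √58)*45 = 45/52 + 45*√58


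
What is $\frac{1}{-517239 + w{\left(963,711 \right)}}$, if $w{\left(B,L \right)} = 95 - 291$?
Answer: $- \frac{1}{517435} \approx -1.9326 \cdot 10^{-6}$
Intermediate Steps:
$w{\left(B,L \right)} = -196$ ($w{\left(B,L \right)} = 95 - 291 = -196$)
$\frac{1}{-517239 + w{\left(963,711 \right)}} = \frac{1}{-517239 - 196} = \frac{1}{-517435} = - \frac{1}{517435}$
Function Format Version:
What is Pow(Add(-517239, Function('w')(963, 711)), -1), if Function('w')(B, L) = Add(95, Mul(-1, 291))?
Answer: Rational(-1, 517435) ≈ -1.9326e-6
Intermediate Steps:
Function('w')(B, L) = -196 (Function('w')(B, L) = Add(95, -291) = -196)
Pow(Add(-517239, Function('w')(963, 711)), -1) = Pow(Add(-517239, -196), -1) = Pow(-517435, -1) = Rational(-1, 517435)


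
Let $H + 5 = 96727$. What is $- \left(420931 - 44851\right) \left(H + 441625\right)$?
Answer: $-202461539760$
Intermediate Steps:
$H = 96722$ ($H = -5 + 96727 = 96722$)
$- \left(420931 - 44851\right) \left(H + 441625\right) = - \left(420931 - 44851\right) \left(96722 + 441625\right) = - 376080 \cdot 538347 = \left(-1\right) 202461539760 = -202461539760$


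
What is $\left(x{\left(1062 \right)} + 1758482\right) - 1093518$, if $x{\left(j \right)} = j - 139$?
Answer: $665887$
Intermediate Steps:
$x{\left(j \right)} = -139 + j$
$\left(x{\left(1062 \right)} + 1758482\right) - 1093518 = \left(\left(-139 + 1062\right) + 1758482\right) - 1093518 = \left(923 + 1758482\right) - 1093518 = 1759405 - 1093518 = 665887$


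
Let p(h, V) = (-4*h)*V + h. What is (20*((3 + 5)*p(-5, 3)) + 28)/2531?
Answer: 8828/2531 ≈ 3.4879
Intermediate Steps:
p(h, V) = h - 4*V*h (p(h, V) = -4*V*h + h = h - 4*V*h)
(20*((3 + 5)*p(-5, 3)) + 28)/2531 = (20*((3 + 5)*(-5*(1 - 4*3))) + 28)/2531 = (20*(8*(-5*(1 - 12))) + 28)*(1/2531) = (20*(8*(-5*(-11))) + 28)*(1/2531) = (20*(8*55) + 28)*(1/2531) = (20*440 + 28)*(1/2531) = (8800 + 28)*(1/2531) = 8828*(1/2531) = 8828/2531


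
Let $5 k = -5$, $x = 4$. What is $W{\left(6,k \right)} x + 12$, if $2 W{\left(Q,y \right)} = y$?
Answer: $10$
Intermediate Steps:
$k = -1$ ($k = \frac{1}{5} \left(-5\right) = -1$)
$W{\left(Q,y \right)} = \frac{y}{2}$
$W{\left(6,k \right)} x + 12 = \frac{1}{2} \left(-1\right) 4 + 12 = \left(- \frac{1}{2}\right) 4 + 12 = -2 + 12 = 10$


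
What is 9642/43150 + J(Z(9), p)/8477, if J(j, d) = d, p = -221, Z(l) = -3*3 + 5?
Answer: 36099542/182891275 ≈ 0.19738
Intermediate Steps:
Z(l) = -4 (Z(l) = -9 + 5 = -4)
9642/43150 + J(Z(9), p)/8477 = 9642/43150 - 221/8477 = 9642*(1/43150) - 221*1/8477 = 4821/21575 - 221/8477 = 36099542/182891275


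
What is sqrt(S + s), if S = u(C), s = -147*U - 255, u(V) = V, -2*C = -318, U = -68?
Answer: 30*sqrt(11) ≈ 99.499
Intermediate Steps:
C = 159 (C = -1/2*(-318) = 159)
s = 9741 (s = -147*(-68) - 255 = 9996 - 255 = 9741)
S = 159
sqrt(S + s) = sqrt(159 + 9741) = sqrt(9900) = 30*sqrt(11)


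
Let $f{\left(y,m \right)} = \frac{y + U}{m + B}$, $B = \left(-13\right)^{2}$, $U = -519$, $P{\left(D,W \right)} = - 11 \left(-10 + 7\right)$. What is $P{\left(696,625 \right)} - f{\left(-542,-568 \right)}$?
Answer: $\frac{12106}{399} \approx 30.341$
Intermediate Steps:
$P{\left(D,W \right)} = 33$ ($P{\left(D,W \right)} = \left(-11\right) \left(-3\right) = 33$)
$B = 169$
$f{\left(y,m \right)} = \frac{-519 + y}{169 + m}$ ($f{\left(y,m \right)} = \frac{y - 519}{m + 169} = \frac{-519 + y}{169 + m}$)
$P{\left(696,625 \right)} - f{\left(-542,-568 \right)} = 33 - \frac{-519 - 542}{169 - 568} = 33 - \frac{1}{-399} \left(-1061\right) = 33 - \left(- \frac{1}{399}\right) \left(-1061\right) = 33 - \frac{1061}{399} = \frac{12106}{399}$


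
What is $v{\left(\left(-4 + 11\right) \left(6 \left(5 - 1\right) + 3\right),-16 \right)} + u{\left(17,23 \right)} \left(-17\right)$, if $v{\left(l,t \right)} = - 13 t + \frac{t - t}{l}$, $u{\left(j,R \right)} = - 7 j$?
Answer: $2231$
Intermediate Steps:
$v{\left(l,t \right)} = - 13 t$ ($v{\left(l,t \right)} = - 13 t + \frac{0}{l} = - 13 t + 0 = - 13 t$)
$v{\left(\left(-4 + 11\right) \left(6 \left(5 - 1\right) + 3\right),-16 \right)} + u{\left(17,23 \right)} \left(-17\right) = \left(-13\right) \left(-16\right) + \left(-7\right) 17 \left(-17\right) = 208 - -2023 = 208 + 2023 = 2231$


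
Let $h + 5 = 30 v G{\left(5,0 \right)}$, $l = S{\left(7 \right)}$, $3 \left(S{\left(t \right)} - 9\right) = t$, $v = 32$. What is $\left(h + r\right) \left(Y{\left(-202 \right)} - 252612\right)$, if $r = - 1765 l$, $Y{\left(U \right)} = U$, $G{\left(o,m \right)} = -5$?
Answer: $\frac{18815681950}{3} \approx 6.2719 \cdot 10^{9}$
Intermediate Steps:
$S{\left(t \right)} = 9 + \frac{t}{3}$
$l = \frac{34}{3}$ ($l = 9 + \frac{1}{3} \cdot 7 = 9 + \frac{7}{3} = \frac{34}{3} \approx 11.333$)
$r = - \frac{60010}{3}$ ($r = \left(-1765\right) \frac{34}{3} = - \frac{60010}{3} \approx -20003.0$)
$h = -4805$ ($h = -5 + 30 \cdot 32 \left(-5\right) = -5 + 960 \left(-5\right) = -5 - 4800 = -4805$)
$\left(h + r\right) \left(Y{\left(-202 \right)} - 252612\right) = \left(-4805 - \frac{60010}{3}\right) \left(-202 - 252612\right) = \left(- \frac{74425}{3}\right) \left(-252814\right) = \frac{18815681950}{3}$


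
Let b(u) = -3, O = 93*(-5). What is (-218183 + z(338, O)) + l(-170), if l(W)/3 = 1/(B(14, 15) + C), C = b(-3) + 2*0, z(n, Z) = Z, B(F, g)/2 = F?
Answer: -5466197/25 ≈ -2.1865e+5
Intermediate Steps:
B(F, g) = 2*F
O = -465
C = -3 (C = -3 + 2*0 = -3 + 0 = -3)
l(W) = 3/25 (l(W) = 3/(2*14 - 3) = 3/(28 - 3) = 3/25)
(-218183 + z(338, O)) + l(-170) = (-218183 - 465) + 3/25 = -218648 + 3/25 = -5466197/25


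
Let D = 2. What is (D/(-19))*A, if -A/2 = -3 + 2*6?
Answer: 36/19 ≈ 1.8947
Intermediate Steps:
A = -18 (A = -2*(-3 + 2*6) = -2*(-3 + 12) = -2*9 = -18)
(D/(-19))*A = (2/(-19))*(-18) = (2*(-1/19))*(-18) = -2/19*(-18) = 36/19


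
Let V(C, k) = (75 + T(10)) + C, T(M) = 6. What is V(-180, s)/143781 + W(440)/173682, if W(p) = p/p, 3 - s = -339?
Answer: -516689/756732474 ≈ -0.00068279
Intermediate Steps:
s = 342 (s = 3 - 1*(-339) = 3 + 339 = 342)
W(p) = 1
V(C, k) = 81 + C (V(C, k) = (75 + 6) + C = 81 + C)
V(-180, s)/143781 + W(440)/173682 = (81 - 180)/143781 + 1/173682 = -99*1/143781 + 1*(1/173682) = -3/4357 + 1/173682 = -516689/756732474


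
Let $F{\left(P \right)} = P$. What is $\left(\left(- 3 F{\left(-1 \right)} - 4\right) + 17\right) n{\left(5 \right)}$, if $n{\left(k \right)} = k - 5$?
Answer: $0$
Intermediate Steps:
$n{\left(k \right)} = -5 + k$
$\left(\left(- 3 F{\left(-1 \right)} - 4\right) + 17\right) n{\left(5 \right)} = \left(\left(\left(-3\right) \left(-1\right) - 4\right) + 17\right) \left(-5 + 5\right) = \left(\left(3 - 4\right) + 17\right) 0 = \left(-1 + 17\right) 0 = 16 \cdot 0 = 0$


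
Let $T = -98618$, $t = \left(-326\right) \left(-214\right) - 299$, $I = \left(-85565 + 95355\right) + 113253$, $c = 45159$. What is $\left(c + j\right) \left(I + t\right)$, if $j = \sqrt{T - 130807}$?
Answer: $8693468772 + 962540 i \sqrt{9177} \approx 8.6935 \cdot 10^{9} + 9.2208 \cdot 10^{7} i$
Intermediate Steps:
$I = 123043$ ($I = 9790 + 113253 = 123043$)
$t = 69465$ ($t = 69764 - 299 = 69465$)
$j = 5 i \sqrt{9177}$ ($j = \sqrt{-98618 - 130807} = \sqrt{-229425} = 5 i \sqrt{9177} \approx 478.98 i$)
$\left(c + j\right) \left(I + t\right) = \left(45159 + 5 i \sqrt{9177}\right) \left(123043 + 69465\right) = \left(45159 + 5 i \sqrt{9177}\right) 192508 = 8693468772 + 962540 i \sqrt{9177}$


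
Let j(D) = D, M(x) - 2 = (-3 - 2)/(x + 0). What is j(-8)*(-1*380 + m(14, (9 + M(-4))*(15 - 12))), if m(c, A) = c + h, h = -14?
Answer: 3040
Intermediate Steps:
M(x) = 2 - 5/x (M(x) = 2 + (-3 - 2)/(x + 0) = 2 - 5/x)
m(c, A) = -14 + c (m(c, A) = c - 14 = -14 + c)
j(-8)*(-1*380 + m(14, (9 + M(-4))*(15 - 12))) = -8*(-1*380 + (-14 + 14)) = -8*(-380 + 0) = -8*(-380) = 3040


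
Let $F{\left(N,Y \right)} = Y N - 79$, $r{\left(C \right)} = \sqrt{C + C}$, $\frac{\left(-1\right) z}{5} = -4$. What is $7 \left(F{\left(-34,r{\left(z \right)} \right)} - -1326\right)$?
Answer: $8729 - 476 \sqrt{10} \approx 7223.8$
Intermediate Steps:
$z = 20$ ($z = \left(-5\right) \left(-4\right) = 20$)
$r{\left(C \right)} = \sqrt{2} \sqrt{C}$ ($r{\left(C \right)} = \sqrt{2 C} = \sqrt{2} \sqrt{C}$)
$F{\left(N,Y \right)} = -79 + N Y$ ($F{\left(N,Y \right)} = N Y - 79 = -79 + N Y$)
$7 \left(F{\left(-34,r{\left(z \right)} \right)} - -1326\right) = 7 \left(\left(-79 - 34 \sqrt{2} \sqrt{20}\right) - -1326\right) = 7 \left(\left(-79 - 34 \sqrt{2} \cdot 2 \sqrt{5}\right) + 1326\right) = 7 \left(\left(-79 - 34 \cdot 2 \sqrt{10}\right) + 1326\right) = 7 \left(\left(-79 - 68 \sqrt{10}\right) + 1326\right) = 7 \left(1247 - 68 \sqrt{10}\right) = 8729 - 476 \sqrt{10}$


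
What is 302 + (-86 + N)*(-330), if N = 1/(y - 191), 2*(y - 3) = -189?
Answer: 3241198/113 ≈ 28683.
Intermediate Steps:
y = -183/2 (y = 3 + (1/2)*(-189) = 3 - 189/2 = -183/2 ≈ -91.500)
N = -2/565 (N = 1/(-183/2 - 191) = 1/(-565/2) = -2/565 ≈ -0.0035398)
302 + (-86 + N)*(-330) = 302 + (-86 - 2/565)*(-330) = 302 - 48592/565*(-330) = 302 + 3207072/113 = 3241198/113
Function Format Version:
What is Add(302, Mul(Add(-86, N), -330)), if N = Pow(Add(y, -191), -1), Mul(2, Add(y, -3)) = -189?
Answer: Rational(3241198, 113) ≈ 28683.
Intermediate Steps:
y = Rational(-183, 2) (y = Add(3, Mul(Rational(1, 2), -189)) = Add(3, Rational(-189, 2)) = Rational(-183, 2) ≈ -91.500)
N = Rational(-2, 565) (N = Pow(Add(Rational(-183, 2), -191), -1) = Pow(Rational(-565, 2), -1) = Rational(-2, 565) ≈ -0.0035398)
Add(302, Mul(Add(-86, N), -330)) = Add(302, Mul(Add(-86, Rational(-2, 565)), -330)) = Add(302, Mul(Rational(-48592, 565), -330)) = Add(302, Rational(3207072, 113)) = Rational(3241198, 113)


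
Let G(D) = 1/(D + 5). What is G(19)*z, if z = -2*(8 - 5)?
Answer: -¼ ≈ -0.25000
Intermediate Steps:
G(D) = 1/(5 + D)
z = -6 (z = -2*3 = -6)
G(19)*z = -6/(5 + 19) = -6/24 = (1/24)*(-6) = -¼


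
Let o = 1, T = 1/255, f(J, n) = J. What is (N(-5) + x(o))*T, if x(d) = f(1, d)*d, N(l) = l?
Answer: -4/255 ≈ -0.015686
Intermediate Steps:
T = 1/255 ≈ 0.0039216
x(d) = d (x(d) = 1*d = d)
(N(-5) + x(o))*T = (-5 + 1)*(1/255) = -4*1/255 = -4/255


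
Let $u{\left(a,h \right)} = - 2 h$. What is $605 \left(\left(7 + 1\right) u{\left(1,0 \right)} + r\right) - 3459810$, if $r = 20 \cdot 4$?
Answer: $-3411410$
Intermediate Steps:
$r = 80$
$605 \left(\left(7 + 1\right) u{\left(1,0 \right)} + r\right) - 3459810 = 605 \left(\left(7 + 1\right) \left(\left(-2\right) 0\right) + 80\right) - 3459810 = 605 \left(8 \cdot 0 + 80\right) - 3459810 = 605 \left(0 + 80\right) - 3459810 = 605 \cdot 80 - 3459810 = 48400 - 3459810 = -3411410$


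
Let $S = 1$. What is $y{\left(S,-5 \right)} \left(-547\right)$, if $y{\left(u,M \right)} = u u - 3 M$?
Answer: $-8752$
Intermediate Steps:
$y{\left(u,M \right)} = u^{2} - 3 M$
$y{\left(S,-5 \right)} \left(-547\right) = \left(1^{2} - -15\right) \left(-547\right) = \left(1 + 15\right) \left(-547\right) = 16 \left(-547\right) = -8752$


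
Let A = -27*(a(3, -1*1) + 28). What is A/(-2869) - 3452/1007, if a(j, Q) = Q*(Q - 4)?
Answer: -474029/152057 ≈ -3.1174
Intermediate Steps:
a(j, Q) = Q*(-4 + Q)
A = -891 (A = -27*((-1*1)*(-4 - 1*1) + 28) = -27*(-(-4 - 1) + 28) = -27*(-1*(-5) + 28) = -27*(5 + 28) = -27*33 = -891)
A/(-2869) - 3452/1007 = -891/(-2869) - 3452/1007 = -891*(-1/2869) - 3452*1/1007 = 891/2869 - 3452/1007 = -474029/152057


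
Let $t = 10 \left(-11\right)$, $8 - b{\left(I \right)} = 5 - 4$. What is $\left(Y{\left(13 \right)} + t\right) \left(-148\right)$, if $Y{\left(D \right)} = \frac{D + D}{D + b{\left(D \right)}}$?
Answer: $\frac{80438}{5} \approx 16088.0$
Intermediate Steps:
$b{\left(I \right)} = 7$ ($b{\left(I \right)} = 8 - \left(5 - 4\right) = 8 - 1 = 7$)
$Y{\left(D \right)} = \frac{2 D}{7 + D}$ ($Y{\left(D \right)} = \frac{D + D}{D + 7} = \frac{2 D}{7 + D}$)
$t = -110$
$\left(Y{\left(13 \right)} + t\right) \left(-148\right) = \left(2 \cdot 13 \frac{1}{7 + 13} - 110\right) \left(-148\right) = \left(2 \cdot 13 \cdot \frac{1}{20} - 110\right) \left(-148\right) = \left(\frac{13}{10} - 110\right) \left(-148\right) = \left(- \frac{1087}{10}\right) \left(-148\right) = \frac{80438}{5}$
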